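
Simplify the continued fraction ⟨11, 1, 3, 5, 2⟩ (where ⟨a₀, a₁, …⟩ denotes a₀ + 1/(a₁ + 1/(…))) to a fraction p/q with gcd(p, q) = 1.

541/46

Start with 2.
5 + 1/(2/1) = 5 + 1/2 = 11/2
3 + 1/(11/2) = 3 + 2/11 = 35/11
1 + 1/(35/11) = 1 + 11/35 = 46/35
11 + 1/(46/35) = 11 + 35/46 = 541/46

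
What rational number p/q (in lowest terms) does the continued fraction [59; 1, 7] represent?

a_0 = 59: 59/1
a_1 = 1: 60/1
a_2 = 7: 479/8

479/8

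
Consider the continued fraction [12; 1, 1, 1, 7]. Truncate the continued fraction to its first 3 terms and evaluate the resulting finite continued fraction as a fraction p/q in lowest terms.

a_0 = 12: 12/1
a_1 = 1: 13/1
a_2 = 1: 25/2

25/2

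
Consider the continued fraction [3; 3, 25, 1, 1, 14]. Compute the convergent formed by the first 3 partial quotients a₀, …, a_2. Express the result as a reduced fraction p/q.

253/76

Start with 25.
3 + 1/(25/1) = 3 + 1/25 = 76/25
3 + 1/(76/25) = 3 + 25/76 = 253/76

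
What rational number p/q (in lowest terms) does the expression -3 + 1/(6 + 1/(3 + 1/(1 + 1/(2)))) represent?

a_0 = -3: -3/1
a_1 = 6: -17/6
a_2 = 3: -54/19
a_3 = 1: -71/25
a_4 = 2: -196/69

-196/69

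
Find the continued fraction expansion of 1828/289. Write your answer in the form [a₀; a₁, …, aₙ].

[6; 3, 13, 2, 3]

⌊1828/289⌋ = 6, remainder 94
⌊289/94⌋ = 3, remainder 7
⌊94/7⌋ = 13, remainder 3
⌊7/3⌋ = 2, remainder 1
⌊3/1⌋ = 3, remainder 0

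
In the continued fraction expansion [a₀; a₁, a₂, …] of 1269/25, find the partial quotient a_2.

3

1269 = 50·25 + 19, so a_0 = 50
25 = 1·19 + 6, so a_1 = 1
19 = 3·6 + 1, so a_2 = 3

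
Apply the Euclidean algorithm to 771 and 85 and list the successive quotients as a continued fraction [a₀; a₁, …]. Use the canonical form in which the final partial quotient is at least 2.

[9; 14, 6]

⌊771/85⌋ = 9, remainder 6
⌊85/6⌋ = 14, remainder 1
⌊6/1⌋ = 6, remainder 0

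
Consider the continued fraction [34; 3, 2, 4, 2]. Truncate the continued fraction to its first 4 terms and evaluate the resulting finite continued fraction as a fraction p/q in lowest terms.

1063/31

Start with 4.
2 + 1/(4/1) = 2 + 1/4 = 9/4
3 + 1/(9/4) = 3 + 4/9 = 31/9
34 + 1/(31/9) = 34 + 9/31 = 1063/31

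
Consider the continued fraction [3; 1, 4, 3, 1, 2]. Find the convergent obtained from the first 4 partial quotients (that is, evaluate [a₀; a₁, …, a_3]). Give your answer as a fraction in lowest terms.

61/16

a_0 = 3: 3/1
a_1 = 1: 4/1
a_2 = 4: 19/5
a_3 = 3: 61/16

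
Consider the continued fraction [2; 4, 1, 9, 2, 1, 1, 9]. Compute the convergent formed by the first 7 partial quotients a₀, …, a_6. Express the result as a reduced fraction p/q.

562/255

Start with 1.
1 + 1/(1/1) = 1 + 1/1 = 2/1
2 + 1/(2/1) = 2 + 1/2 = 5/2
9 + 1/(5/2) = 9 + 2/5 = 47/5
1 + 1/(47/5) = 1 + 5/47 = 52/47
4 + 1/(52/47) = 4 + 47/52 = 255/52
2 + 1/(255/52) = 2 + 52/255 = 562/255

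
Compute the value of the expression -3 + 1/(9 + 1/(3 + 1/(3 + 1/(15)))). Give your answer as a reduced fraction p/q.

-4116/1423

Start with 15.
3 + 1/(15/1) = 3 + 1/15 = 46/15
3 + 1/(46/15) = 3 + 15/46 = 153/46
9 + 1/(153/46) = 9 + 46/153 = 1423/153
-3 + 1/(1423/153) = -3 + 153/1423 = -4116/1423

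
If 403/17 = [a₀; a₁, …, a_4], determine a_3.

Repeatedly divide and take the remainder:
⌊403/17⌋ = 23, remainder 12
⌊17/12⌋ = 1, remainder 5
⌊12/5⌋ = 2, remainder 2
⌊5/2⌋ = 2, remainder 1

2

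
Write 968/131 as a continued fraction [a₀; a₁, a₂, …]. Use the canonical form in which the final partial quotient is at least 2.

968 = 7·131 + 51, so a_0 = 7
131 = 2·51 + 29, so a_1 = 2
51 = 1·29 + 22, so a_2 = 1
29 = 1·22 + 7, so a_3 = 1
22 = 3·7 + 1, so a_4 = 3
7 = 7·1 + 0, so a_5 = 7

[7; 2, 1, 1, 3, 7]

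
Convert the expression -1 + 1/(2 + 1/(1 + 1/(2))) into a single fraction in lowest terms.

-5/8

Compute successive convergents:
a_0 = -1: -1/1
a_1 = 2: -1/2
a_2 = 1: -2/3
a_3 = 2: -5/8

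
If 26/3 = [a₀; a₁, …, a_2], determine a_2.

2

⌊26/3⌋ = 8, remainder 2
⌊3/2⌋ = 1, remainder 1
⌊2/1⌋ = 2, remainder 0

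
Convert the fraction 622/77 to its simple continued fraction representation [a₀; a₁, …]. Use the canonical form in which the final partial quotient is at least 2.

⌊622/77⌋ = 8, remainder 6
⌊77/6⌋ = 12, remainder 5
⌊6/5⌋ = 1, remainder 1
⌊5/1⌋ = 5, remainder 0

[8; 12, 1, 5]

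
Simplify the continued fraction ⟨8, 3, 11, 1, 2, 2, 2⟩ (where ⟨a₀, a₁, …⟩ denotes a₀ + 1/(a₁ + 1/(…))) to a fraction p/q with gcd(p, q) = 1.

5111/614

Compute successive convergents:
a_0 = 8: 8/1
a_1 = 3: 25/3
a_2 = 11: 283/34
a_3 = 1: 308/37
a_4 = 2: 899/108
a_5 = 2: 2106/253
a_6 = 2: 5111/614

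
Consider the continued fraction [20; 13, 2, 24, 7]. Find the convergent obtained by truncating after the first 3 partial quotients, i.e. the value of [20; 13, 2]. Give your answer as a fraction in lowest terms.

Starting at the tail and folding back:
Start with 2.
13 + 1/(2/1) = 13 + 1/2 = 27/2
20 + 1/(27/2) = 20 + 2/27 = 542/27

542/27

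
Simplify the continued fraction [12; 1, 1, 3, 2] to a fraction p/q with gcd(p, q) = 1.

Starting at the tail and folding back:
Start with 2.
3 + 1/(2/1) = 3 + 1/2 = 7/2
1 + 1/(7/2) = 1 + 2/7 = 9/7
1 + 1/(9/7) = 1 + 7/9 = 16/9
12 + 1/(16/9) = 12 + 9/16 = 201/16

201/16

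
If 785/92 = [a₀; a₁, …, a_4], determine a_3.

7

⌊785/92⌋ = 8, remainder 49
⌊92/49⌋ = 1, remainder 43
⌊49/43⌋ = 1, remainder 6
⌊43/6⌋ = 7, remainder 1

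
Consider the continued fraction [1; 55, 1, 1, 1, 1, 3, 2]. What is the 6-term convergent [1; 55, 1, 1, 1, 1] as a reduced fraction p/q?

Start with 1.
1 + 1/(1/1) = 1 + 1/1 = 2/1
1 + 1/(2/1) = 1 + 1/2 = 3/2
1 + 1/(3/2) = 1 + 2/3 = 5/3
55 + 1/(5/3) = 55 + 3/5 = 278/5
1 + 1/(278/5) = 1 + 5/278 = 283/278

283/278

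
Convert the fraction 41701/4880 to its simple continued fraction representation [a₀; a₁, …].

41701 ÷ 4880 → quotient 8, remainder 2661
4880 ÷ 2661 → quotient 1, remainder 2219
2661 ÷ 2219 → quotient 1, remainder 442
2219 ÷ 442 → quotient 5, remainder 9
442 ÷ 9 → quotient 49, remainder 1
9 ÷ 1 → quotient 9, remainder 0

[8; 1, 1, 5, 49, 9]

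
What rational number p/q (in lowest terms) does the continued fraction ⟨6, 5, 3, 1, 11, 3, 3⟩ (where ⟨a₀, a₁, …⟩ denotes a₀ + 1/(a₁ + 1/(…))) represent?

Start with 3.
3 + 1/(3/1) = 3 + 1/3 = 10/3
11 + 1/(10/3) = 11 + 3/10 = 113/10
1 + 1/(113/10) = 1 + 10/113 = 123/113
3 + 1/(123/113) = 3 + 113/123 = 482/123
5 + 1/(482/123) = 5 + 123/482 = 2533/482
6 + 1/(2533/482) = 6 + 482/2533 = 15680/2533

15680/2533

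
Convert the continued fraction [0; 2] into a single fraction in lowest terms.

1/2

Compute successive convergents:
a_0 = 0: 0/1
a_1 = 2: 1/2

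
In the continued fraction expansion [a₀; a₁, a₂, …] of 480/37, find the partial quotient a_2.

36

⌊480/37⌋ = 12, remainder 36
⌊37/36⌋ = 1, remainder 1
⌊36/1⌋ = 36, remainder 0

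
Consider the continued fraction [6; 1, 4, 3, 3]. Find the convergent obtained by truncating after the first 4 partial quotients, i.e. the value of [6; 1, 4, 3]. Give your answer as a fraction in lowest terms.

109/16

Build up convergents one term at a time:
a_0 = 6: 6/1
a_1 = 1: 7/1
a_2 = 4: 34/5
a_3 = 3: 109/16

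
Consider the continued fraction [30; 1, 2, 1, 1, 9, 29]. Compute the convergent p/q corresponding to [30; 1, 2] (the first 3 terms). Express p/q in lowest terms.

a_0 = 30: 30/1
a_1 = 1: 31/1
a_2 = 2: 92/3

92/3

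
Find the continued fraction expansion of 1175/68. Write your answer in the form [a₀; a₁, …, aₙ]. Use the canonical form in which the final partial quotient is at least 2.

[17; 3, 1, 1, 2, 1, 2]

1175 = 17·68 + 19, so a_0 = 17
68 = 3·19 + 11, so a_1 = 3
19 = 1·11 + 8, so a_2 = 1
11 = 1·8 + 3, so a_3 = 1
8 = 2·3 + 2, so a_4 = 2
3 = 1·2 + 1, so a_5 = 1
2 = 2·1 + 0, so a_6 = 2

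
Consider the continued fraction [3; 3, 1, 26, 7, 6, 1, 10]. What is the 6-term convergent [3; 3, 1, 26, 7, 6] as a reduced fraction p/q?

Start with 6.
7 + 1/(6/1) = 7 + 1/6 = 43/6
26 + 1/(43/6) = 26 + 6/43 = 1124/43
1 + 1/(1124/43) = 1 + 43/1124 = 1167/1124
3 + 1/(1167/1124) = 3 + 1124/1167 = 4625/1167
3 + 1/(4625/1167) = 3 + 1167/4625 = 15042/4625

15042/4625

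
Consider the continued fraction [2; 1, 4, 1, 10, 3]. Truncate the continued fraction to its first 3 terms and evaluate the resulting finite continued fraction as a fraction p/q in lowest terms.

Compute successive convergents:
a_0 = 2: 2/1
a_1 = 1: 3/1
a_2 = 4: 14/5

14/5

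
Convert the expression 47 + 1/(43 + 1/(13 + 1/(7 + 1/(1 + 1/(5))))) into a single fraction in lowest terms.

1249783/26578

Work from the innermost term outward:
Start with 5.
1 + 1/(5/1) = 1 + 1/5 = 6/5
7 + 1/(6/5) = 7 + 5/6 = 47/6
13 + 1/(47/6) = 13 + 6/47 = 617/47
43 + 1/(617/47) = 43 + 47/617 = 26578/617
47 + 1/(26578/617) = 47 + 617/26578 = 1249783/26578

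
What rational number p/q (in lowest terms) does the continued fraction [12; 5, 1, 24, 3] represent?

5512/453

Start with 3.
24 + 1/(3/1) = 24 + 1/3 = 73/3
1 + 1/(73/3) = 1 + 3/73 = 76/73
5 + 1/(76/73) = 5 + 73/76 = 453/76
12 + 1/(453/76) = 12 + 76/453 = 5512/453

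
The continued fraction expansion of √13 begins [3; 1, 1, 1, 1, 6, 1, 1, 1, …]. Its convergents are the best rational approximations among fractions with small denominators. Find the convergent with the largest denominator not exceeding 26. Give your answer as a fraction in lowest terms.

a_0 = 3: 3/1  (≤ bound)
a_1 = 1: 4/1  (≤ bound)
a_2 = 1: 7/2  (≤ bound)
a_3 = 1: 11/3  (≤ bound)
a_4 = 1: 18/5  (≤ bound)
a_5 = 6: 119/33  (> 26, stop)

18/5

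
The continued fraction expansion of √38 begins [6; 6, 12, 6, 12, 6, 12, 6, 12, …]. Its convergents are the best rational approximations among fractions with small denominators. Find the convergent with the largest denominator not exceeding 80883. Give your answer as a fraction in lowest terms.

List convergents until the denominator exceeds the bound:
a_0 = 6: 6/1  (≤ bound)
a_1 = 6: 37/6  (≤ bound)
a_2 = 12: 450/73  (≤ bound)
a_3 = 6: 2737/444  (≤ bound)
a_4 = 12: 33294/5401  (≤ bound)
a_5 = 6: 202501/32850  (≤ bound)
a_6 = 12: 2463306/399601  (> 80883, stop)

202501/32850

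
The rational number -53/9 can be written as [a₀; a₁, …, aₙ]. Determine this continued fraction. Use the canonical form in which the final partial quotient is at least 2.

-53 = -6·9 + 1, so a_0 = -6
9 = 9·1 + 0, so a_1 = 9

[-6; 9]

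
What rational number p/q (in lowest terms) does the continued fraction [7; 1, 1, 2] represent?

38/5

Collapse the nested fraction from the inside out:
Start with 2.
1 + 1/(2/1) = 1 + 1/2 = 3/2
1 + 1/(3/2) = 1 + 2/3 = 5/3
7 + 1/(5/3) = 7 + 3/5 = 38/5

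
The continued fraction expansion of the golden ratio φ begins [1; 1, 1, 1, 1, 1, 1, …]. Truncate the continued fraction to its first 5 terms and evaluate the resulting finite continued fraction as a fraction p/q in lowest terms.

8/5

a_0 = 1: 1/1
a_1 = 1: 2/1
a_2 = 1: 3/2
a_3 = 1: 5/3
a_4 = 1: 8/5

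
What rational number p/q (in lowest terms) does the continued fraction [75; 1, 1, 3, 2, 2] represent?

2947/39

Start with 2.
2 + 1/(2/1) = 2 + 1/2 = 5/2
3 + 1/(5/2) = 3 + 2/5 = 17/5
1 + 1/(17/5) = 1 + 5/17 = 22/17
1 + 1/(22/17) = 1 + 17/22 = 39/22
75 + 1/(39/22) = 75 + 22/39 = 2947/39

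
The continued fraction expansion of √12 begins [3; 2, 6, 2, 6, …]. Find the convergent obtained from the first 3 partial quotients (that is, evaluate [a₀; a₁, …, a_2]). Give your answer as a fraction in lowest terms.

45/13

Compute successive convergents:
a_0 = 3: 3/1
a_1 = 2: 7/2
a_2 = 6: 45/13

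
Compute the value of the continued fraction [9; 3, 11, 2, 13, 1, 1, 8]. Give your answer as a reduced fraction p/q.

Start with 8.
1 + 1/(8/1) = 1 + 1/8 = 9/8
1 + 1/(9/8) = 1 + 8/9 = 17/9
13 + 1/(17/9) = 13 + 9/17 = 230/17
2 + 1/(230/17) = 2 + 17/230 = 477/230
11 + 1/(477/230) = 11 + 230/477 = 5477/477
3 + 1/(5477/477) = 3 + 477/5477 = 16908/5477
9 + 1/(16908/5477) = 9 + 5477/16908 = 157649/16908

157649/16908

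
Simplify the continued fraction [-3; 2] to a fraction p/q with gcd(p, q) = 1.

Start with 2.
-3 + 1/(2/1) = -3 + 1/2 = -5/2

-5/2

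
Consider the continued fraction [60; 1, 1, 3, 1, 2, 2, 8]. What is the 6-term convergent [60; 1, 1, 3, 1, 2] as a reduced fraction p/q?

Start with 2.
1 + 1/(2/1) = 1 + 1/2 = 3/2
3 + 1/(3/2) = 3 + 2/3 = 11/3
1 + 1/(11/3) = 1 + 3/11 = 14/11
1 + 1/(14/11) = 1 + 11/14 = 25/14
60 + 1/(25/14) = 60 + 14/25 = 1514/25

1514/25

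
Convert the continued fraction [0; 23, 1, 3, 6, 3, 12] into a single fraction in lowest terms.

Compute successive convergents:
a_0 = 0: 0/1
a_1 = 23: 1/23
a_2 = 1: 1/24
a_3 = 3: 4/95
a_4 = 6: 25/594
a_5 = 3: 79/1877
a_6 = 12: 973/23118

973/23118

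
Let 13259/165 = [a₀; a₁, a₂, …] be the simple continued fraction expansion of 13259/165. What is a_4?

1

⌊13259/165⌋ = 80, remainder 59
⌊165/59⌋ = 2, remainder 47
⌊59/47⌋ = 1, remainder 12
⌊47/12⌋ = 3, remainder 11
⌊12/11⌋ = 1, remainder 1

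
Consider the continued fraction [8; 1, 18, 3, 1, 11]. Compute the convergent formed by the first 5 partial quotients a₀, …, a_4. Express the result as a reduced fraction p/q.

a_0 = 8: 8/1
a_1 = 1: 9/1
a_2 = 18: 170/19
a_3 = 3: 519/58
a_4 = 1: 689/77

689/77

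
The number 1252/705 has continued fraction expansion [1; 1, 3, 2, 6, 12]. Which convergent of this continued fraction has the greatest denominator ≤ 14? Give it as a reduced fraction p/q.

a_0 = 1: 1/1  (≤ bound)
a_1 = 1: 2/1  (≤ bound)
a_2 = 3: 7/4  (≤ bound)
a_3 = 2: 16/9  (≤ bound)
a_4 = 6: 103/58  (> 14, stop)

16/9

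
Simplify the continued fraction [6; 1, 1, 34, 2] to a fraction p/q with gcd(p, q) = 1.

911/140

Use the convergent recurrence hₖ = aₖ·hₖ₋₁ + hₖ₋₂ (and likewise for the denominators kₖ):
a_0 = 6: 6/1
a_1 = 1: 7/1
a_2 = 1: 13/2
a_3 = 34: 449/69
a_4 = 2: 911/140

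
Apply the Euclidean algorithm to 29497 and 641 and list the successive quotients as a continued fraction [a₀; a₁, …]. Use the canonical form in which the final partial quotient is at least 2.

[46; 58, 3, 1, 2]

29497 = 46·641 + 11, so a_0 = 46
641 = 58·11 + 3, so a_1 = 58
11 = 3·3 + 2, so a_2 = 3
3 = 1·2 + 1, so a_3 = 1
2 = 2·1 + 0, so a_4 = 2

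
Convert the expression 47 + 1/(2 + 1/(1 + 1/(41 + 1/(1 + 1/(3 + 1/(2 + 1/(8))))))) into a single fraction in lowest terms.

Work from the innermost term outward:
Start with 8.
2 + 1/(8/1) = 2 + 1/8 = 17/8
3 + 1/(17/8) = 3 + 8/17 = 59/17
1 + 1/(59/17) = 1 + 17/59 = 76/59
41 + 1/(76/59) = 41 + 59/76 = 3175/76
1 + 1/(3175/76) = 1 + 76/3175 = 3251/3175
2 + 1/(3251/3175) = 2 + 3175/3251 = 9677/3251
47 + 1/(9677/3251) = 47 + 3251/9677 = 458070/9677

458070/9677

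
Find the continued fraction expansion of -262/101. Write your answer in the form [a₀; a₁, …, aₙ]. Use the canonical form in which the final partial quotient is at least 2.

-262 ÷ 101 → quotient -3, remainder 41
101 ÷ 41 → quotient 2, remainder 19
41 ÷ 19 → quotient 2, remainder 3
19 ÷ 3 → quotient 6, remainder 1
3 ÷ 1 → quotient 3, remainder 0

[-3; 2, 2, 6, 3]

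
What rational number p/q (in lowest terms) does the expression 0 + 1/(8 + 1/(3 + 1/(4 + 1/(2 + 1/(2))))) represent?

71/590

a_0 = 0: 0/1
a_1 = 8: 1/8
a_2 = 3: 3/25
a_3 = 4: 13/108
a_4 = 2: 29/241
a_5 = 2: 71/590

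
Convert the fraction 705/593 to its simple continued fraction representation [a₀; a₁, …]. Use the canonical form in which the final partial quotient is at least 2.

[1; 5, 3, 2, 1, 1, 6]

Run the Euclidean algorithm, recording each quotient:
705 ÷ 593 → quotient 1, remainder 112
593 ÷ 112 → quotient 5, remainder 33
112 ÷ 33 → quotient 3, remainder 13
33 ÷ 13 → quotient 2, remainder 7
13 ÷ 7 → quotient 1, remainder 6
7 ÷ 6 → quotient 1, remainder 1
6 ÷ 1 → quotient 6, remainder 0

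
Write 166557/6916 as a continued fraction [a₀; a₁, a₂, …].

166557 ÷ 6916 → quotient 24, remainder 573
6916 ÷ 573 → quotient 12, remainder 40
573 ÷ 40 → quotient 14, remainder 13
40 ÷ 13 → quotient 3, remainder 1
13 ÷ 1 → quotient 13, remainder 0

[24; 12, 14, 3, 13]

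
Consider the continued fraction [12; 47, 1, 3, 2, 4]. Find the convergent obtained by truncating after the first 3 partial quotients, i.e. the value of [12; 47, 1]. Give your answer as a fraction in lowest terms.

577/48

Starting at the tail and folding back:
Start with 1.
47 + 1/(1/1) = 47 + 1/1 = 48/1
12 + 1/(48/1) = 12 + 1/48 = 577/48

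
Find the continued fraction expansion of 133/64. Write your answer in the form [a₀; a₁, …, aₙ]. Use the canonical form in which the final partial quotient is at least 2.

[2; 12, 1, 4]

⌊133/64⌋ = 2, remainder 5
⌊64/5⌋ = 12, remainder 4
⌊5/4⌋ = 1, remainder 1
⌊4/1⌋ = 4, remainder 0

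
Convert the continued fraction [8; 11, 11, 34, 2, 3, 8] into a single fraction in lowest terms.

1976201/244272

a_0 = 8: 8/1
a_1 = 11: 89/11
a_2 = 11: 987/122
a_3 = 34: 33647/4159
a_4 = 2: 68281/8440
a_5 = 3: 238490/29479
a_6 = 8: 1976201/244272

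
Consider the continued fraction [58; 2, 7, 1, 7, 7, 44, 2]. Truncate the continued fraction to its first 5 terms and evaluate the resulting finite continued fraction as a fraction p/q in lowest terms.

7835/134

Compute successive convergents:
a_0 = 58: 58/1
a_1 = 2: 117/2
a_2 = 7: 877/15
a_3 = 1: 994/17
a_4 = 7: 7835/134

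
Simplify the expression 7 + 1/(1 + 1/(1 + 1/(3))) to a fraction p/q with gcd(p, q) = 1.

53/7

Start with 3.
1 + 1/(3/1) = 1 + 1/3 = 4/3
1 + 1/(4/3) = 1 + 3/4 = 7/4
7 + 1/(7/4) = 7 + 4/7 = 53/7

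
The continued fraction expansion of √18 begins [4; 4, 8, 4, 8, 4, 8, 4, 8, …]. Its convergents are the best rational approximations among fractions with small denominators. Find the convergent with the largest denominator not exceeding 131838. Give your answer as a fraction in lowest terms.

a_0 = 4: 4/1  (≤ bound)
a_1 = 4: 17/4  (≤ bound)
a_2 = 8: 140/33  (≤ bound)
a_3 = 4: 577/136  (≤ bound)
a_4 = 8: 4756/1121  (≤ bound)
a_5 = 4: 19601/4620  (≤ bound)
a_6 = 8: 161564/38081  (≤ bound)
a_7 = 4: 665857/156944  (> 131838, stop)

161564/38081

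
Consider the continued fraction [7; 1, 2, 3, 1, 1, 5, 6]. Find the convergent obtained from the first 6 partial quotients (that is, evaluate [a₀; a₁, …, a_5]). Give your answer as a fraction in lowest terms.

177/23

Start with 1.
1 + 1/(1/1) = 1 + 1/1 = 2/1
3 + 1/(2/1) = 3 + 1/2 = 7/2
2 + 1/(7/2) = 2 + 2/7 = 16/7
1 + 1/(16/7) = 1 + 7/16 = 23/16
7 + 1/(23/16) = 7 + 16/23 = 177/23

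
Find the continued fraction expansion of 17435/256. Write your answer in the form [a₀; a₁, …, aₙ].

[68; 9, 2, 13]

Repeatedly divide and take the remainder:
17435 = 68·256 + 27, so a_0 = 68
256 = 9·27 + 13, so a_1 = 9
27 = 2·13 + 1, so a_2 = 2
13 = 13·1 + 0, so a_3 = 13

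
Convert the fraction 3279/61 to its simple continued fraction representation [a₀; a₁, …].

3279 = 53·61 + 46, so a_0 = 53
61 = 1·46 + 15, so a_1 = 1
46 = 3·15 + 1, so a_2 = 3
15 = 15·1 + 0, so a_3 = 15

[53; 1, 3, 15]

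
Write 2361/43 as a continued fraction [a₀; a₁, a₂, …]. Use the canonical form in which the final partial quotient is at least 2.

[54; 1, 9, 1, 3]

Repeatedly divide and take the remainder:
2361 ÷ 43 → quotient 54, remainder 39
43 ÷ 39 → quotient 1, remainder 4
39 ÷ 4 → quotient 9, remainder 3
4 ÷ 3 → quotient 1, remainder 1
3 ÷ 1 → quotient 3, remainder 0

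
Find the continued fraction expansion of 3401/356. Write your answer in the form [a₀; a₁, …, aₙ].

3401 = 9·356 + 197, so a_0 = 9
356 = 1·197 + 159, so a_1 = 1
197 = 1·159 + 38, so a_2 = 1
159 = 4·38 + 7, so a_3 = 4
38 = 5·7 + 3, so a_4 = 5
7 = 2·3 + 1, so a_5 = 2
3 = 3·1 + 0, so a_6 = 3

[9; 1, 1, 4, 5, 2, 3]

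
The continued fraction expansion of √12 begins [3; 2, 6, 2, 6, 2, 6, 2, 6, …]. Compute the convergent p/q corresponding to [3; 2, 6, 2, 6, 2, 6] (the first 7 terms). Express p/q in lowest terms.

8733/2521

Start with 6.
2 + 1/(6/1) = 2 + 1/6 = 13/6
6 + 1/(13/6) = 6 + 6/13 = 84/13
2 + 1/(84/13) = 2 + 13/84 = 181/84
6 + 1/(181/84) = 6 + 84/181 = 1170/181
2 + 1/(1170/181) = 2 + 181/1170 = 2521/1170
3 + 1/(2521/1170) = 3 + 1170/2521 = 8733/2521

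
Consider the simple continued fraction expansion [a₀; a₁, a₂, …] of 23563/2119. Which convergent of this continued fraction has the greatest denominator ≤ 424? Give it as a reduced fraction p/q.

a_0 = 11: 11/1  (≤ bound)
a_1 = 8: 89/8  (≤ bound)
a_2 = 2: 189/17  (≤ bound)
a_3 = 1: 278/25  (≤ bound)
a_4 = 11: 3247/292  (≤ bound)
a_5 = 2: 6772/609  (> 424, stop)

3247/292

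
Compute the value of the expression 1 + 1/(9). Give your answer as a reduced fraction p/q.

10/9

a_0 = 1: 1/1
a_1 = 9: 10/9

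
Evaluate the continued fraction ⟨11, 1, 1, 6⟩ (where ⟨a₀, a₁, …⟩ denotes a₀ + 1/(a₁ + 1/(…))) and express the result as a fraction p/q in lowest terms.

Build up convergents one term at a time:
a_0 = 11: 11/1
a_1 = 1: 12/1
a_2 = 1: 23/2
a_3 = 6: 150/13

150/13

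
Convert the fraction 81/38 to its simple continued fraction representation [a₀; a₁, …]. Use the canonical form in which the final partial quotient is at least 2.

[2; 7, 1, 1, 2]

81 ÷ 38 → quotient 2, remainder 5
38 ÷ 5 → quotient 7, remainder 3
5 ÷ 3 → quotient 1, remainder 2
3 ÷ 2 → quotient 1, remainder 1
2 ÷ 1 → quotient 2, remainder 0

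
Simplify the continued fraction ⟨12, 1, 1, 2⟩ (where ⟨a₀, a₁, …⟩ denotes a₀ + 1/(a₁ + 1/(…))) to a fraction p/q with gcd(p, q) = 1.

a_0 = 12: 12/1
a_1 = 1: 13/1
a_2 = 1: 25/2
a_3 = 2: 63/5

63/5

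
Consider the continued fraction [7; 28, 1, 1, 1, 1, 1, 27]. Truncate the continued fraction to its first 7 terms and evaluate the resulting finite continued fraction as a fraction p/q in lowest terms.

1611/229

Start with 1.
1 + 1/(1/1) = 1 + 1/1 = 2/1
1 + 1/(2/1) = 1 + 1/2 = 3/2
1 + 1/(3/2) = 1 + 2/3 = 5/3
1 + 1/(5/3) = 1 + 3/5 = 8/5
28 + 1/(8/5) = 28 + 5/8 = 229/8
7 + 1/(229/8) = 7 + 8/229 = 1611/229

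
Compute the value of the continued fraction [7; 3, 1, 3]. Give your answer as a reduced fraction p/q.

Start with 3.
1 + 1/(3/1) = 1 + 1/3 = 4/3
3 + 1/(4/3) = 3 + 3/4 = 15/4
7 + 1/(15/4) = 7 + 4/15 = 109/15

109/15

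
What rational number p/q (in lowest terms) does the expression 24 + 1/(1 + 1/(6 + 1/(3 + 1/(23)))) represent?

12755/513

a_0 = 24: 24/1
a_1 = 1: 25/1
a_2 = 6: 174/7
a_3 = 3: 547/22
a_4 = 23: 12755/513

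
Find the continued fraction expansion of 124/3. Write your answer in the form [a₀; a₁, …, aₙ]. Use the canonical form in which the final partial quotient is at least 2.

[41; 3]

124 ÷ 3 → quotient 41, remainder 1
3 ÷ 1 → quotient 3, remainder 0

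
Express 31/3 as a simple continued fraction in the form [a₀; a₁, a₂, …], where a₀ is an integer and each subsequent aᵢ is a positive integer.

[10; 3]

⌊31/3⌋ = 10, remainder 1
⌊3/1⌋ = 3, remainder 0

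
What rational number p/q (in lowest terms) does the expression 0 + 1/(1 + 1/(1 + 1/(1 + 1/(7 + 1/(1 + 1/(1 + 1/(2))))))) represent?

81/124

Start with 2.
1 + 1/(2/1) = 1 + 1/2 = 3/2
1 + 1/(3/2) = 1 + 2/3 = 5/3
7 + 1/(5/3) = 7 + 3/5 = 38/5
1 + 1/(38/5) = 1 + 5/38 = 43/38
1 + 1/(43/38) = 1 + 38/43 = 81/43
1 + 1/(81/43) = 1 + 43/81 = 124/81
0 + 1/(124/81) = 0 + 81/124 = 81/124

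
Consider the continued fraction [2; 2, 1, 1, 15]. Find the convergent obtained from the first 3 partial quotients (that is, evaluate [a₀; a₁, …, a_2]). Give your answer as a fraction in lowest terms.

7/3

Starting at the tail and folding back:
Start with 1.
2 + 1/(1/1) = 2 + 1/1 = 3/1
2 + 1/(3/1) = 2 + 1/3 = 7/3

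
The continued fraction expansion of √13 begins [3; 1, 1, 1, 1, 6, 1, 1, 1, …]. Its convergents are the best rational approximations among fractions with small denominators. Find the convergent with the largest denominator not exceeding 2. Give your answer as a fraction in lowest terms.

7/2

a_0 = 3: 3/1  (≤ bound)
a_1 = 1: 4/1  (≤ bound)
a_2 = 1: 7/2  (≤ bound)
a_3 = 1: 11/3  (> 2, stop)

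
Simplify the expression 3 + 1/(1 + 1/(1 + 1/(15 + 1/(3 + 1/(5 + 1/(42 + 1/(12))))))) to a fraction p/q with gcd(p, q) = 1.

Build up convergents one term at a time:
a_0 = 3: 3/1
a_1 = 1: 4/1
a_2 = 1: 7/2
a_3 = 15: 109/31
a_4 = 3: 334/95
a_5 = 5: 1779/506
a_6 = 42: 75052/21347
a_7 = 12: 902403/256670

902403/256670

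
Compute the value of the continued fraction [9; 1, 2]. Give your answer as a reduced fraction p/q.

29/3

a_0 = 9: 9/1
a_1 = 1: 10/1
a_2 = 2: 29/3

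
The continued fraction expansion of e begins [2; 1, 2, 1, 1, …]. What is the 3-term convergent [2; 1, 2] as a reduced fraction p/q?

a_0 = 2: 2/1
a_1 = 1: 3/1
a_2 = 2: 8/3

8/3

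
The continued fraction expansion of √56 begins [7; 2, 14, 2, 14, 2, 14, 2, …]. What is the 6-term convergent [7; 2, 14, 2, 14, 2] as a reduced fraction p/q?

Work from the innermost term outward:
Start with 2.
14 + 1/(2/1) = 14 + 1/2 = 29/2
2 + 1/(29/2) = 2 + 2/29 = 60/29
14 + 1/(60/29) = 14 + 29/60 = 869/60
2 + 1/(869/60) = 2 + 60/869 = 1798/869
7 + 1/(1798/869) = 7 + 869/1798 = 13455/1798

13455/1798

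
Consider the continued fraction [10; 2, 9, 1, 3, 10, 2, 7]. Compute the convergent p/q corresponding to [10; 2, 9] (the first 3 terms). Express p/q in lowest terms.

199/19

Starting at the tail and folding back:
Start with 9.
2 + 1/(9/1) = 2 + 1/9 = 19/9
10 + 1/(19/9) = 10 + 9/19 = 199/19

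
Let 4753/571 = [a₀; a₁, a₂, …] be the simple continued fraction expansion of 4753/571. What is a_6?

2

Repeatedly divide and take the remainder:
4753 = 8·571 + 185, so a_0 = 8
571 = 3·185 + 16, so a_1 = 3
185 = 11·16 + 9, so a_2 = 11
16 = 1·9 + 7, so a_3 = 1
9 = 1·7 + 2, so a_4 = 1
7 = 3·2 + 1, so a_5 = 3
2 = 2·1 + 0, so a_6 = 2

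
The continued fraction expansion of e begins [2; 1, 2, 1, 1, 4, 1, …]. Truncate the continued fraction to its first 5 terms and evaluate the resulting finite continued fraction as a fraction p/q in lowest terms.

19/7

Start with 1.
1 + 1/(1/1) = 1 + 1/1 = 2/1
2 + 1/(2/1) = 2 + 1/2 = 5/2
1 + 1/(5/2) = 1 + 2/5 = 7/5
2 + 1/(7/5) = 2 + 5/7 = 19/7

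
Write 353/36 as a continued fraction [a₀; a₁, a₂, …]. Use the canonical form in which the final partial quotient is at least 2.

[9; 1, 4, 7]

353 = 9·36 + 29, so a_0 = 9
36 = 1·29 + 7, so a_1 = 1
29 = 4·7 + 1, so a_2 = 4
7 = 7·1 + 0, so a_3 = 7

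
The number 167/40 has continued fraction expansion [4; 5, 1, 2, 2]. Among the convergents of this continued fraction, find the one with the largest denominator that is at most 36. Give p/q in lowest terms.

71/17

a_0 = 4: 4/1  (≤ bound)
a_1 = 5: 21/5  (≤ bound)
a_2 = 1: 25/6  (≤ bound)
a_3 = 2: 71/17  (≤ bound)
a_4 = 2: 167/40  (> 36, stop)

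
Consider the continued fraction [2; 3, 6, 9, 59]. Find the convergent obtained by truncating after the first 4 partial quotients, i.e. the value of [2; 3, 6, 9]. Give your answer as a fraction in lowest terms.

Build up convergents one term at a time:
a_0 = 2: 2/1
a_1 = 3: 7/3
a_2 = 6: 44/19
a_3 = 9: 403/174

403/174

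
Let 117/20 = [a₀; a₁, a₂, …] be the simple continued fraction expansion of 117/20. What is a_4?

Repeatedly divide and take the remainder:
117 = 5·20 + 17, so a_0 = 5
20 = 1·17 + 3, so a_1 = 1
17 = 5·3 + 2, so a_2 = 5
3 = 1·2 + 1, so a_3 = 1
2 = 2·1 + 0, so a_4 = 2

2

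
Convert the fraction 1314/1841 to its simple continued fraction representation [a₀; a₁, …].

1314 ÷ 1841 → quotient 0, remainder 1314
1841 ÷ 1314 → quotient 1, remainder 527
1314 ÷ 527 → quotient 2, remainder 260
527 ÷ 260 → quotient 2, remainder 7
260 ÷ 7 → quotient 37, remainder 1
7 ÷ 1 → quotient 7, remainder 0

[0; 1, 2, 2, 37, 7]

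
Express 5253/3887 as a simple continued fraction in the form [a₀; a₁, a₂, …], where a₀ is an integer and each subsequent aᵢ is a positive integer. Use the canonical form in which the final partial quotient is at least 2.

[1; 2, 1, 5, 2, 9, 11]

Repeatedly divide and take the remainder:
5253 = 1·3887 + 1366, so a_0 = 1
3887 = 2·1366 + 1155, so a_1 = 2
1366 = 1·1155 + 211, so a_2 = 1
1155 = 5·211 + 100, so a_3 = 5
211 = 2·100 + 11, so a_4 = 2
100 = 9·11 + 1, so a_5 = 9
11 = 11·1 + 0, so a_6 = 11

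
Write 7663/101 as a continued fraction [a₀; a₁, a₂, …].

[75; 1, 6, 1, 3, 3]

Apply division with remainder until the remainder is 0:
7663 ÷ 101 → quotient 75, remainder 88
101 ÷ 88 → quotient 1, remainder 13
88 ÷ 13 → quotient 6, remainder 10
13 ÷ 10 → quotient 1, remainder 3
10 ÷ 3 → quotient 3, remainder 1
3 ÷ 1 → quotient 3, remainder 0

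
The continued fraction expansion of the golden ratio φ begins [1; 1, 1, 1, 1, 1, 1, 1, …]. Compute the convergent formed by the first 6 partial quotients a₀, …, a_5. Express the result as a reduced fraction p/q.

Start with 1.
1 + 1/(1/1) = 1 + 1/1 = 2/1
1 + 1/(2/1) = 1 + 1/2 = 3/2
1 + 1/(3/2) = 1 + 2/3 = 5/3
1 + 1/(5/3) = 1 + 3/5 = 8/5
1 + 1/(8/5) = 1 + 5/8 = 13/8

13/8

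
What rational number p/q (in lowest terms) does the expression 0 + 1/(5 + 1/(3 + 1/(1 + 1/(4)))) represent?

19/100

a_0 = 0: 0/1
a_1 = 5: 1/5
a_2 = 3: 3/16
a_3 = 1: 4/21
a_4 = 4: 19/100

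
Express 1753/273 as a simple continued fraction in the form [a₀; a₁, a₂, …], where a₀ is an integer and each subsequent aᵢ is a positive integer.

[6; 2, 2, 1, 2, 14]

⌊1753/273⌋ = 6, remainder 115
⌊273/115⌋ = 2, remainder 43
⌊115/43⌋ = 2, remainder 29
⌊43/29⌋ = 1, remainder 14
⌊29/14⌋ = 2, remainder 1
⌊14/1⌋ = 14, remainder 0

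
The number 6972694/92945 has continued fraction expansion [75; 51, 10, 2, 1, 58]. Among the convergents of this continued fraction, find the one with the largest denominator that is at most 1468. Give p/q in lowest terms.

80496/1073

List convergents until the denominator exceeds the bound:
a_0 = 75: 75/1  (≤ bound)
a_1 = 51: 3826/51  (≤ bound)
a_2 = 10: 38335/511  (≤ bound)
a_3 = 2: 80496/1073  (≤ bound)
a_4 = 1: 118831/1584  (> 1468, stop)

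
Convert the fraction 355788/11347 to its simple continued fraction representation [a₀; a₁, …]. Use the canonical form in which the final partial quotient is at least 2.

[31; 2, 1, 4, 2, 2, 11, 13]

⌊355788/11347⌋ = 31, remainder 4031
⌊11347/4031⌋ = 2, remainder 3285
⌊4031/3285⌋ = 1, remainder 746
⌊3285/746⌋ = 4, remainder 301
⌊746/301⌋ = 2, remainder 144
⌊301/144⌋ = 2, remainder 13
⌊144/13⌋ = 11, remainder 1
⌊13/1⌋ = 13, remainder 0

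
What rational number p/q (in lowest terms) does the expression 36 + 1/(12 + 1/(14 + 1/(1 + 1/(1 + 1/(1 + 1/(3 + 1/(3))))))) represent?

229487/6360

Work from the innermost term outward:
Start with 3.
3 + 1/(3/1) = 3 + 1/3 = 10/3
1 + 1/(10/3) = 1 + 3/10 = 13/10
1 + 1/(13/10) = 1 + 10/13 = 23/13
1 + 1/(23/13) = 1 + 13/23 = 36/23
14 + 1/(36/23) = 14 + 23/36 = 527/36
12 + 1/(527/36) = 12 + 36/527 = 6360/527
36 + 1/(6360/527) = 36 + 527/6360 = 229487/6360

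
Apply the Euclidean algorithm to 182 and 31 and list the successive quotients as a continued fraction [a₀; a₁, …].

[5; 1, 6, 1, 3]

Apply division with remainder until the remainder is 0:
⌊182/31⌋ = 5, remainder 27
⌊31/27⌋ = 1, remainder 4
⌊27/4⌋ = 6, remainder 3
⌊4/3⌋ = 1, remainder 1
⌊3/1⌋ = 3, remainder 0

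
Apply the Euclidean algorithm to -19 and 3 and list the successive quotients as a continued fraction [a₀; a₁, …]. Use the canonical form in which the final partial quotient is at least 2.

-19 = -7·3 + 2, so a_0 = -7
3 = 1·2 + 1, so a_1 = 1
2 = 2·1 + 0, so a_2 = 2

[-7; 1, 2]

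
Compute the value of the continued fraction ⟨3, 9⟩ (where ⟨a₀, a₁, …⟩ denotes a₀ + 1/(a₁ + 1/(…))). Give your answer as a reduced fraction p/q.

a_0 = 3: 3/1
a_1 = 9: 28/9

28/9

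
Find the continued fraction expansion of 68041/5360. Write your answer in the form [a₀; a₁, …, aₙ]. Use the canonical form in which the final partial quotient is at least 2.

Run the Euclidean algorithm, recording each quotient:
68041 = 12·5360 + 3721, so a_0 = 12
5360 = 1·3721 + 1639, so a_1 = 1
3721 = 2·1639 + 443, so a_2 = 2
1639 = 3·443 + 310, so a_3 = 3
443 = 1·310 + 133, so a_4 = 1
310 = 2·133 + 44, so a_5 = 2
133 = 3·44 + 1, so a_6 = 3
44 = 44·1 + 0, so a_7 = 44

[12; 1, 2, 3, 1, 2, 3, 44]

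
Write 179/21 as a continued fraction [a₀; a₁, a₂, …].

[8; 1, 1, 10]

⌊179/21⌋ = 8, remainder 11
⌊21/11⌋ = 1, remainder 10
⌊11/10⌋ = 1, remainder 1
⌊10/1⌋ = 10, remainder 0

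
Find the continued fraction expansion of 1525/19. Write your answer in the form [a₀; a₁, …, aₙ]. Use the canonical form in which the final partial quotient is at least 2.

Run the Euclidean algorithm, recording each quotient:
⌊1525/19⌋ = 80, remainder 5
⌊19/5⌋ = 3, remainder 4
⌊5/4⌋ = 1, remainder 1
⌊4/1⌋ = 4, remainder 0

[80; 3, 1, 4]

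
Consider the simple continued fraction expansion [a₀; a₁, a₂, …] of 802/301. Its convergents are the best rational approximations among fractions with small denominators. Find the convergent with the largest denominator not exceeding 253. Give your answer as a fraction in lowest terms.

397/149

List convergents until the denominator exceeds the bound:
a_0 = 2: 2/1  (≤ bound)
a_1 = 1: 3/1  (≤ bound)
a_2 = 1: 5/2  (≤ bound)
a_3 = 1: 8/3  (≤ bound)
a_4 = 49: 397/149  (≤ bound)
a_5 = 2: 802/301  (> 253, stop)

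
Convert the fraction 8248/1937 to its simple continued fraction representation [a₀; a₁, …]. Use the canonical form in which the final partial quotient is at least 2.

[4; 3, 1, 6, 1, 14, 1, 3]

8248 = 4·1937 + 500, so a_0 = 4
1937 = 3·500 + 437, so a_1 = 3
500 = 1·437 + 63, so a_2 = 1
437 = 6·63 + 59, so a_3 = 6
63 = 1·59 + 4, so a_4 = 1
59 = 14·4 + 3, so a_5 = 14
4 = 1·3 + 1, so a_6 = 1
3 = 3·1 + 0, so a_7 = 3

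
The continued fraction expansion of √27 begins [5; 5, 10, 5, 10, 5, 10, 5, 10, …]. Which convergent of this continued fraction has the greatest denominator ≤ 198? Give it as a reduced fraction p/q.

265/51

a_0 = 5: 5/1  (≤ bound)
a_1 = 5: 26/5  (≤ bound)
a_2 = 10: 265/51  (≤ bound)
a_3 = 5: 1351/260  (> 198, stop)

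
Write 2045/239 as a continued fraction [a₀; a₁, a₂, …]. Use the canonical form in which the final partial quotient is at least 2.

[8; 1, 1, 3, 1, 12, 2]

2045 = 8·239 + 133, so a_0 = 8
239 = 1·133 + 106, so a_1 = 1
133 = 1·106 + 27, so a_2 = 1
106 = 3·27 + 25, so a_3 = 3
27 = 1·25 + 2, so a_4 = 1
25 = 12·2 + 1, so a_5 = 12
2 = 2·1 + 0, so a_6 = 2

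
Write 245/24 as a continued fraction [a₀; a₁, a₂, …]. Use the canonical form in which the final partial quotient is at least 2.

⌊245/24⌋ = 10, remainder 5
⌊24/5⌋ = 4, remainder 4
⌊5/4⌋ = 1, remainder 1
⌊4/1⌋ = 4, remainder 0

[10; 4, 1, 4]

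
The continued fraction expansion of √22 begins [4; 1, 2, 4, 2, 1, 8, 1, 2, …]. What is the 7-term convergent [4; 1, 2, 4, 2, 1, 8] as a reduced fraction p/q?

a_0 = 4: 4/1
a_1 = 1: 5/1
a_2 = 2: 14/3
a_3 = 4: 61/13
a_4 = 2: 136/29
a_5 = 1: 197/42
a_6 = 8: 1712/365

1712/365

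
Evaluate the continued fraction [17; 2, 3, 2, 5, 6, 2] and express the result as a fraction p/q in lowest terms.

20279/1163

a_0 = 17: 17/1
a_1 = 2: 35/2
a_2 = 3: 122/7
a_3 = 2: 279/16
a_4 = 5: 1517/87
a_5 = 6: 9381/538
a_6 = 2: 20279/1163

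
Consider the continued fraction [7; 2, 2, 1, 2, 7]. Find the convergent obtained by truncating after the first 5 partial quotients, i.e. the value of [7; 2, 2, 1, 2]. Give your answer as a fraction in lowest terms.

141/19

a_0 = 7: 7/1
a_1 = 2: 15/2
a_2 = 2: 37/5
a_3 = 1: 52/7
a_4 = 2: 141/19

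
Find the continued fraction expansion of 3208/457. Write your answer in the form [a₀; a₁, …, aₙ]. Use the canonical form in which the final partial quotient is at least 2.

[7; 50, 1, 3, 2]

Repeatedly divide and take the remainder:
⌊3208/457⌋ = 7, remainder 9
⌊457/9⌋ = 50, remainder 7
⌊9/7⌋ = 1, remainder 2
⌊7/2⌋ = 3, remainder 1
⌊2/1⌋ = 2, remainder 0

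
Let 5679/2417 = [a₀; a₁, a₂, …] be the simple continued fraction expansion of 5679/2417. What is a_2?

1

5679 ÷ 2417 → quotient 2, remainder 845
2417 ÷ 845 → quotient 2, remainder 727
845 ÷ 727 → quotient 1, remainder 118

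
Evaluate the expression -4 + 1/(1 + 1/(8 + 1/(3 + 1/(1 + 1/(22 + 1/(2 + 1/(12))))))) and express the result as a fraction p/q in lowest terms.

-66805/21494

Start with 12.
2 + 1/(12/1) = 2 + 1/12 = 25/12
22 + 1/(25/12) = 22 + 12/25 = 562/25
1 + 1/(562/25) = 1 + 25/562 = 587/562
3 + 1/(587/562) = 3 + 562/587 = 2323/587
8 + 1/(2323/587) = 8 + 587/2323 = 19171/2323
1 + 1/(19171/2323) = 1 + 2323/19171 = 21494/19171
-4 + 1/(21494/19171) = -4 + 19171/21494 = -66805/21494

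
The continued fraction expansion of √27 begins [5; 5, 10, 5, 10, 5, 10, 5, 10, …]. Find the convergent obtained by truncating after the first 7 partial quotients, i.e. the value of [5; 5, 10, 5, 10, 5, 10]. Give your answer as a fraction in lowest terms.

a_0 = 5: 5/1
a_1 = 5: 26/5
a_2 = 10: 265/51
a_3 = 5: 1351/260
a_4 = 10: 13775/2651
a_5 = 5: 70226/13515
a_6 = 10: 716035/137801

716035/137801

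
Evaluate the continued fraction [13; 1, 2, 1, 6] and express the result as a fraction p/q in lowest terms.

371/27

Start with 6.
1 + 1/(6/1) = 1 + 1/6 = 7/6
2 + 1/(7/6) = 2 + 6/7 = 20/7
1 + 1/(20/7) = 1 + 7/20 = 27/20
13 + 1/(27/20) = 13 + 20/27 = 371/27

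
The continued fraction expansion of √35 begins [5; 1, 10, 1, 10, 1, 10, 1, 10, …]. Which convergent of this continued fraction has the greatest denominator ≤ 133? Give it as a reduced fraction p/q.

List convergents until the denominator exceeds the bound:
a_0 = 5: 5/1  (≤ bound)
a_1 = 1: 6/1  (≤ bound)
a_2 = 10: 65/11  (≤ bound)
a_3 = 1: 71/12  (≤ bound)
a_4 = 10: 775/131  (≤ bound)
a_5 = 1: 846/143  (> 133, stop)

775/131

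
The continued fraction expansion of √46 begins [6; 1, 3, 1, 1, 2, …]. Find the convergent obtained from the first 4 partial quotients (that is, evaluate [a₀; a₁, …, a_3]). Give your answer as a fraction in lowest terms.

Start with 1.
3 + 1/(1/1) = 3 + 1/1 = 4/1
1 + 1/(4/1) = 1 + 1/4 = 5/4
6 + 1/(5/4) = 6 + 4/5 = 34/5

34/5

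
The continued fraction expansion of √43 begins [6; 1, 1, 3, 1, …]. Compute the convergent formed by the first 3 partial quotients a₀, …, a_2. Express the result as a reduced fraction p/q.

Start with 1.
1 + 1/(1/1) = 1 + 1/1 = 2/1
6 + 1/(2/1) = 6 + 1/2 = 13/2

13/2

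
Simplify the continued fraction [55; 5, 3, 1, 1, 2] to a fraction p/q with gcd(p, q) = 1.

Work from the innermost term outward:
Start with 2.
1 + 1/(2/1) = 1 + 1/2 = 3/2
1 + 1/(3/2) = 1 + 2/3 = 5/3
3 + 1/(5/3) = 3 + 3/5 = 18/5
5 + 1/(18/5) = 5 + 5/18 = 95/18
55 + 1/(95/18) = 55 + 18/95 = 5243/95

5243/95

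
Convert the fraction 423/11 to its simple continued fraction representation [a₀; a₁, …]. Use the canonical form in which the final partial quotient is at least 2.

[38; 2, 5]

423 ÷ 11 → quotient 38, remainder 5
11 ÷ 5 → quotient 2, remainder 1
5 ÷ 1 → quotient 5, remainder 0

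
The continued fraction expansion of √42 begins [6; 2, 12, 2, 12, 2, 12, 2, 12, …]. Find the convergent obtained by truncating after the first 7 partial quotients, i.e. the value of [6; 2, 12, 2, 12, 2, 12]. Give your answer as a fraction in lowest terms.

Start with 12.
2 + 1/(12/1) = 2 + 1/12 = 25/12
12 + 1/(25/12) = 12 + 12/25 = 312/25
2 + 1/(312/25) = 2 + 25/312 = 649/312
12 + 1/(649/312) = 12 + 312/649 = 8100/649
2 + 1/(8100/649) = 2 + 649/8100 = 16849/8100
6 + 1/(16849/8100) = 6 + 8100/16849 = 109194/16849

109194/16849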